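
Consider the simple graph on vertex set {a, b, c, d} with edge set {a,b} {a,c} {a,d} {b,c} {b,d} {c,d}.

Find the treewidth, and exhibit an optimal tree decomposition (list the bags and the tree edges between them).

A single bag containing all 4 vertices is trivially a valid decomposition of width 3. On the other hand G contains the 4-clique {a, b, c, d}. A clique must lie in a single bag of any decomposition, so no decomposition can have width below 3. Combining the bounds, tw(G) = 3.

Treewidth 3.
One optimal decomposition is:
Bags: B1 = {a, b, c, d}
Tree: (single bag)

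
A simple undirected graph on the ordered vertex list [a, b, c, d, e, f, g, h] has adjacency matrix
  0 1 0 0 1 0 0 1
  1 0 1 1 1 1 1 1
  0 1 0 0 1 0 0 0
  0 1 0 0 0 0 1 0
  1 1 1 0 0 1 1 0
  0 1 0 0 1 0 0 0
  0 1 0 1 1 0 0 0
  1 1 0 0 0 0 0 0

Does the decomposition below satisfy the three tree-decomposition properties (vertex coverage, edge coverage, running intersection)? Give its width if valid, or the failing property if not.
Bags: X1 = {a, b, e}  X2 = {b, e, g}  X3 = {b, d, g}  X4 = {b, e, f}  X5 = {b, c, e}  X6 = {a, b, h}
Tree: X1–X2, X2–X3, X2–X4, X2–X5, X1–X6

Checking the three conditions: (i) the bags cover all of {a, b, c, d, e, f, g, h}; (ii) for each edge, some bag contains both endpoints; (iii) the bags containing any fixed vertex form a subtree. All hold, so the decomposition is valid with width 3 − 1 = 2.

Yes; width 2.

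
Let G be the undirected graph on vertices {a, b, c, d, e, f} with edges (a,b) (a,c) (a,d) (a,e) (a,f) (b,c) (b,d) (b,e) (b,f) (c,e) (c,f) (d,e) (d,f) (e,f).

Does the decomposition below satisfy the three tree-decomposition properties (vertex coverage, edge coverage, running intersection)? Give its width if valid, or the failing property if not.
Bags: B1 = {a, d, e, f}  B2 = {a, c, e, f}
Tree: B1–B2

A tree decomposition must satisfy three properties: every vertex lies in some bag; for every edge, both endpoints lie together in some bag; and for every vertex, the bags containing it form a connected subtree. Here vertex b appears in no bag, so the decomposition is invalid.

No — vertex b appears in no bag.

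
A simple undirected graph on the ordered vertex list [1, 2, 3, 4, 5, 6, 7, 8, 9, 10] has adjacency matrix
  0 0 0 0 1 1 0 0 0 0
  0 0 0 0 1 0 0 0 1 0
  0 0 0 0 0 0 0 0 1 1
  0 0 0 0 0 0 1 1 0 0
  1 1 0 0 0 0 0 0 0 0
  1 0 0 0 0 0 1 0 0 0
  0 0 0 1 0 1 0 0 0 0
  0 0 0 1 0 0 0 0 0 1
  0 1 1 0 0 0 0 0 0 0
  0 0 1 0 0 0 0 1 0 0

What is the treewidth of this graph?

2

A width-2 tree decomposition is:
Bags: B1 = {1, 2, 5}  B2 = {1, 2, 6}  B3 = {2, 6, 7}  B4 = {2, 4, 7}  B5 = {2, 4, 8}  B6 = {2, 8, 10}  B7 = {2, 3, 10}  B8 = {2, 3, 9}
Tree: B1–B2, B2–B3, B3–B4, B4–B5, B5–B6, B6–B7, B7–B8
Every bag has size at most 3, so the width is 3 − 1 = 2 and tw(G) ≤ 2. For the lower bound, G contains the cycle 2–5–1–6–7–4–8–10–3–9–2, so G is not a forest; only forests have treewidth ≤ 1, hence tw(G) ≥ 2. Hence tw(G) = 2 exactly.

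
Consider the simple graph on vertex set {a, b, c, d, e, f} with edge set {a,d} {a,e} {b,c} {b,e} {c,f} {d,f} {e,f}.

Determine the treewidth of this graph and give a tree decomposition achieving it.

Every bag has size at most 3, so the width is 3 − 1 = 2 and tw(G) ≤ 2. For the lower bound, G contains the cycle c–b–e–f–c, so G is not a forest; only forests have treewidth ≤ 1, hence tw(G) ≥ 2. Therefore the treewidth is 2.

Treewidth 2.
Bags: B1 = {b, c, f}  B2 = {b, e, f}  B3 = {d, e, f}  B4 = {a, d, e}
Tree: B1–B2, B2–B3, B3–B4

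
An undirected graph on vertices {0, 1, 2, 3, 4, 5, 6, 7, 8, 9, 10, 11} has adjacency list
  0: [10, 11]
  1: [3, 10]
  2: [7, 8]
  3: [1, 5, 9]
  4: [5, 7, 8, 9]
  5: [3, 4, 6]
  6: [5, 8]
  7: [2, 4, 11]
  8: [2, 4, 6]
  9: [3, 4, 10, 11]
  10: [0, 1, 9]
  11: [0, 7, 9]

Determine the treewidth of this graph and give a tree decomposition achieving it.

Treewidth 3.
Bags: B1 = {2, 6, 7, 8}  B2 = {4, 6, 7, 8}  B3 = {4, 5, 6, 7}  B4 = {4, 5, 7, 11}  B5 = {4, 5, 9, 11}  B6 = {3, 5, 9, 11}  B7 = {0, 3, 9, 11}  B8 = {0, 3, 9, 10}  B9 = {0, 1, 3, 10}
Tree: B1–B2, B2–B3, B3–B4, B4–B5, B5–B6, B6–B7, B7–B8, B8–B9

Each bag holds 4 vertices, so the decomposition has width 3, which upper-bounds the treewidth. For the lower bound: the 4 vertex sets {2,6,8}, {7}, {4}, {3,5,9,11} are disjoint, each induces a connected subgraph, and every pair is joined by at least one edge of G. Contracting each set to a single vertex therefore yields K_{4} as a minor, and since treewidth is minor-monotone, tw(G) ≥ tw(K_{4}) = 3. Hence tw(G) = 3 exactly.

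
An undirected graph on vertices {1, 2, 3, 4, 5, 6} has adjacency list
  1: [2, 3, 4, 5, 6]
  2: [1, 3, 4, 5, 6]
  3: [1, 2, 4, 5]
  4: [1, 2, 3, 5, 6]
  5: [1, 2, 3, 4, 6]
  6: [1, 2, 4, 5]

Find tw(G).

A width-4 tree decomposition is:
Bags: B1 = {1, 2, 4, 5, 6}  B2 = {1, 2, 3, 4, 5}
Tree: B1–B2
Every bag has size at most 5, so the width is 5 − 1 = 4 and tw(G) ≤ 4. On the other hand G contains the 5-clique {1, 2, 3, 4, 5}. A clique must lie in a single bag of any decomposition, so no decomposition can have width below 4. The upper and lower bounds meet at 4, so that is the treewidth.

4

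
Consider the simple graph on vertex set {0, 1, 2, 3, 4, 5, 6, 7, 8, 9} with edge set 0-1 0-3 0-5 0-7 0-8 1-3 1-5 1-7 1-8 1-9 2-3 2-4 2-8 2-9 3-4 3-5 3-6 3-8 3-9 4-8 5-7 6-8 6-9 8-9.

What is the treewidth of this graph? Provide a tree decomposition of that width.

Treewidth 3.
One optimal decomposition is:
Bags: B1 = {3, 6, 8, 9}  B2 = {2, 3, 8, 9}  B3 = {2, 3, 4, 8}  B4 = {1, 3, 8, 9}  B5 = {0, 1, 3, 8}  B6 = {0, 1, 3, 5}  B7 = {0, 1, 5, 7}
Tree: B1–B2, B2–B3, B1–B4, B4–B5, B5–B6, B6–B7

The largest bag has 4 vertices, giving width 3; this decomposition certifies tw(G) ≤ 3. On the other hand G contains the 4-clique {0, 1, 3, 8}. A clique must lie in a single bag of any decomposition, so no decomposition can have width below 3. The upper and lower bounds meet at 3, so that is the treewidth.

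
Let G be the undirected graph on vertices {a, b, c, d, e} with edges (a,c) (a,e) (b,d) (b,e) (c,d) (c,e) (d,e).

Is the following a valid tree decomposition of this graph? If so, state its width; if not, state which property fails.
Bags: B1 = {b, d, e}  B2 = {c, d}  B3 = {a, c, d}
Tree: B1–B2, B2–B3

No — edge (e,c) lies in no bag.

A tree decomposition must satisfy three properties: every vertex lies in some bag; for every edge, both endpoints lie together in some bag; and for every vertex, the bags containing it form a connected subtree. Here edge (e,c) lies in no bag, so the decomposition is invalid.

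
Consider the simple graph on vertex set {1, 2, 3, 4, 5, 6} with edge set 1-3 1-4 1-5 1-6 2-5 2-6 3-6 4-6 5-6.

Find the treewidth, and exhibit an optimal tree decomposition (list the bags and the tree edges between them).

Treewidth 2.
One such decomposition:
Bags: B1 = {1, 4, 6}  B2 = {1, 5, 6}  B3 = {2, 5, 6}  B4 = {1, 3, 6}
Tree: B1–B2, B2–B3, B1–B4

Every bag has size at most 3, so the width is 3 − 1 = 2 and tw(G) ≤ 2. On the other hand G contains the 3-clique {1, 3, 6}. A clique must lie in a single bag of any decomposition, so no decomposition can have width below 2. The upper and lower bounds meet at 2, so that is the treewidth.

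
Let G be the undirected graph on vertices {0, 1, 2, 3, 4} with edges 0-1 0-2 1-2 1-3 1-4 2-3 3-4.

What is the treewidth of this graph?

2

A width-2 tree decomposition is:
Bags: B1 = {1, 2, 3}  B2 = {0, 1, 2}  B3 = {1, 3, 4}
Tree: B1–B2, B1–B3
Each bag holds 3 vertices, so the decomposition has width 2, which upper-bounds the treewidth. Conversely, {0, 1, 2} is a clique of size 3, and the vertices of any clique must share a bag in every tree decomposition; so some bag has ≥ 3 vertices and tw(G) ≥ 2. The upper and lower bounds meet at 2, so that is the treewidth.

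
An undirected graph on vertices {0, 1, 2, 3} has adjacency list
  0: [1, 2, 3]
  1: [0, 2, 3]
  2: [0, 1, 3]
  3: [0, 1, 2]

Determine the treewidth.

A width-3 tree decomposition is:
Bags: B1 = {0, 1, 2, 3}
Tree: (single bag)
A single bag containing all 4 vertices is trivially a valid decomposition of width 3. For the lower bound, the 4 vertices {0, 1, 2, 3} are pairwise adjacent, and any tree decomposition puts a clique entirely inside one bag — forcing width ≥ 3. Hence tw(G) = 3 exactly.

3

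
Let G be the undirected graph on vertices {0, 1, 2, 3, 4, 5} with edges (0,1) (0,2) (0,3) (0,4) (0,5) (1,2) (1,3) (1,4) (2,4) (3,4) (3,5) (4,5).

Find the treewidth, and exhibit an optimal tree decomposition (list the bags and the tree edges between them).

Treewidth 3.
Bags: B1 = {0, 1, 2, 4}  B2 = {0, 1, 3, 4}  B3 = {0, 3, 4, 5}
Tree: B1–B2, B2–B3

Each bag holds 4 vertices, so the decomposition has width 3, which upper-bounds the treewidth. Conversely, {0, 1, 2, 4} is a clique of size 4, and the vertices of any clique must share a bag in every tree decomposition; so some bag has ≥ 4 vertices and tw(G) ≥ 3. The upper and lower bounds meet at 3, so that is the treewidth.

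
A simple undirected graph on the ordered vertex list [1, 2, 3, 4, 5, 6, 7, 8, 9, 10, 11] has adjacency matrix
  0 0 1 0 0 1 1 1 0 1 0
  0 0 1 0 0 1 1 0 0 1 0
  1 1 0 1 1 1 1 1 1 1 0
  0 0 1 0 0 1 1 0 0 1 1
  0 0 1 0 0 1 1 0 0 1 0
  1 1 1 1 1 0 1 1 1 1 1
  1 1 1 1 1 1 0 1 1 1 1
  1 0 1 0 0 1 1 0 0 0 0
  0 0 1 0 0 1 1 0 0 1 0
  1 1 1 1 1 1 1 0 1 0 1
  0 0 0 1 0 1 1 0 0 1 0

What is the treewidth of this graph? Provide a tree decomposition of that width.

Treewidth 4.
Bags: B1 = {3, 4, 6, 7, 10}  B2 = {3, 6, 7, 9, 10}  B3 = {2, 3, 6, 7, 10}  B4 = {1, 3, 6, 7, 10}  B5 = {4, 6, 7, 10, 11}  B6 = {3, 5, 6, 7, 10}  B7 = {1, 3, 6, 7, 8}
Tree: B1–B2, B1–B3, B1–B4, B1–B5, B2–B6, B4–B7

The largest bag has 5 vertices, giving width 4; this decomposition certifies tw(G) ≤ 4. On the other hand G contains the 5-clique {4, 6, 7, 10, 11}. A clique must lie in a single bag of any decomposition, so no decomposition can have width below 4. The upper and lower bounds meet at 4, so that is the treewidth.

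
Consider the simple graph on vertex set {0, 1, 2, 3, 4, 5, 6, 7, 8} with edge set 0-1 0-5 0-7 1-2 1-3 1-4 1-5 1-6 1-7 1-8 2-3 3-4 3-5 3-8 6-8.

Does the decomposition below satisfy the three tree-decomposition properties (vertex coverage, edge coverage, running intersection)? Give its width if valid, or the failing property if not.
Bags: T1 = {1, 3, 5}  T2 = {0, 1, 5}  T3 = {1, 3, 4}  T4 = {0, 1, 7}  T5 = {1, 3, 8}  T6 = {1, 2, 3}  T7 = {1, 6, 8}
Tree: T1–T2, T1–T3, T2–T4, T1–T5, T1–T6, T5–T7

Yes; width 2.

Checking the three conditions: (i) the bags cover all of {0, 1, 2, 3, 4, 5, 6, 7, 8}; (ii) for each edge, some bag contains both endpoints; (iii) the bags containing any fixed vertex form a subtree. All hold, so the decomposition is valid with width 3 − 1 = 2.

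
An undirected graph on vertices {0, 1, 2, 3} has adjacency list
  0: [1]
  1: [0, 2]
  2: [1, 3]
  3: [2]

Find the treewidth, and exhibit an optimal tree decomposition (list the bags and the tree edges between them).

Each bag holds 2 vertices, so the decomposition has width 1, which upper-bounds the treewidth. G has an edge, so its treewidth is at least 1. Therefore the treewidth is 1.

Treewidth 1.
Bags: B1 = {0, 1}  B2 = {1, 2}  B3 = {2, 3}
Tree: B1–B2, B2–B3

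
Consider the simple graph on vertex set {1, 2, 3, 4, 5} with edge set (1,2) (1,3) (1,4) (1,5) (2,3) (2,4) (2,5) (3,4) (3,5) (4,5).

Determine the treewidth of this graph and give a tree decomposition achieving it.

With just one bag of size 5, the width is 5 − 1 = 4, so tw(G) ≤ 4. Conversely, {1, 2, 3, 4, 5} is a clique of size 5, and the vertices of any clique must share a bag in every tree decomposition; so some bag has ≥ 5 vertices and tw(G) ≥ 4. The upper and lower bounds meet at 4, so that is the treewidth.

Treewidth 4.
Bags: B1 = {1, 2, 3, 4, 5}
Tree: (single bag)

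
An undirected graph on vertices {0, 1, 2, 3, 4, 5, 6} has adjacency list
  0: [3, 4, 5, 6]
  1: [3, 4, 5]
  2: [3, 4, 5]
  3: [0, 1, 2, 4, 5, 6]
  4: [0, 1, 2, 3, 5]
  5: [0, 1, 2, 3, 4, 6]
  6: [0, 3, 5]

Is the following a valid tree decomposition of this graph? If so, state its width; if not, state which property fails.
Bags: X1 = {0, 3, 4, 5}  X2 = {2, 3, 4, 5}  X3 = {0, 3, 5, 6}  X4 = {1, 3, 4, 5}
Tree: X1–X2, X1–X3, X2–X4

Checking the three conditions: (i) the bags cover all of {0, 1, 2, 3, 4, 5, 6}; (ii) for each edge, some bag contains both endpoints; (iii) the bags containing any fixed vertex form a subtree. All hold, so the decomposition is valid with width 4 − 1 = 3.

Yes; width 3.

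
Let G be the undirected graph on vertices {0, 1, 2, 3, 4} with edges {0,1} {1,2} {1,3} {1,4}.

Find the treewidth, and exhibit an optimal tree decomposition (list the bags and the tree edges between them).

Each bag holds 2 vertices, so the decomposition has width 1, which upper-bounds the treewidth. Since G has at least one edge (e.g. 3–1), it is not an edgeless graph, so tw(G) ≥ 1. Hence tw(G) = 1 exactly.

Treewidth 1.
Bags: B1 = {1, 3}  B2 = {0, 1}  B3 = {1, 2}  B4 = {1, 4}
Tree: B1–B2, B2–B3, B2–B4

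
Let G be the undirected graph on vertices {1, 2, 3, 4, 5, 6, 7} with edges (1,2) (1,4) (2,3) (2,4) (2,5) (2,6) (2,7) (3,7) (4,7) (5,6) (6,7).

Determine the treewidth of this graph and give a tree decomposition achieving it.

Every bag has size at most 3, so the width is 3 − 1 = 2 and tw(G) ≤ 2. For the lower bound, the 3 vertices {1, 2, 4} are pairwise adjacent, and any tree decomposition puts a clique entirely inside one bag — forcing width ≥ 2. Hence tw(G) = 2 exactly.

Treewidth 2.
Bags: B1 = {2, 6, 7}  B2 = {2, 3, 7}  B3 = {2, 4, 7}  B4 = {2, 5, 6}  B5 = {1, 2, 4}
Tree: B1–B2, B1–B3, B1–B4, B3–B5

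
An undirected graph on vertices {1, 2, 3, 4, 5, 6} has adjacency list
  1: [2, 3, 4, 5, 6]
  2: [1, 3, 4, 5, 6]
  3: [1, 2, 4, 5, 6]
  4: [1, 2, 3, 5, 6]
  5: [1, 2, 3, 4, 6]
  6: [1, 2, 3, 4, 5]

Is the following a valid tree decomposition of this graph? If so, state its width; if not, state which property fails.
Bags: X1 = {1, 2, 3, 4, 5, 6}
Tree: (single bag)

Yes; width 5.

Checking the three conditions: (i) the bags cover all of {1, 2, 3, 4, 5, 6}; (ii) for each edge, some bag contains both endpoints; (iii) the bags containing any fixed vertex form a subtree. All hold, so the decomposition is valid with width 6 − 1 = 5.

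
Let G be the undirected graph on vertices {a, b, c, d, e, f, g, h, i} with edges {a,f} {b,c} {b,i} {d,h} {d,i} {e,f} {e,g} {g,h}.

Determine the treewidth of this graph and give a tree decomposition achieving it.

The largest bag has 2 vertices, giving width 1; this decomposition certifies tw(G) ≤ 1. Since G has at least one edge (e.g. a–f), it is not an edgeless graph, so tw(G) ≥ 1. Combining the bounds, tw(G) = 1.

Treewidth 1.
One optimal decomposition is:
Bags: B1 = {a, f}  B2 = {e, f}  B3 = {e, g}  B4 = {g, h}  B5 = {d, h}  B6 = {d, i}  B7 = {b, i}  B8 = {b, c}
Tree: B1–B2, B2–B3, B3–B4, B4–B5, B5–B6, B6–B7, B7–B8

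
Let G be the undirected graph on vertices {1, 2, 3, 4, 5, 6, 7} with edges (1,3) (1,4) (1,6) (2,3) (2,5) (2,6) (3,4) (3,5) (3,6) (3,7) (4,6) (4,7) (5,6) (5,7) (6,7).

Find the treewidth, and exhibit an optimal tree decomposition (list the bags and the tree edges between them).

Treewidth 3.
One optimal decomposition is:
Bags: B1 = {2, 3, 5, 6}  B2 = {3, 5, 6, 7}  B3 = {3, 4, 6, 7}  B4 = {1, 3, 4, 6}
Tree: B1–B2, B2–B3, B3–B4

The largest bag has 4 vertices, giving width 3; this decomposition certifies tw(G) ≤ 3. For the lower bound, the 4 vertices {2, 3, 5, 6} are pairwise adjacent, and any tree decomposition puts a clique entirely inside one bag — forcing width ≥ 3. Therefore the treewidth is 3.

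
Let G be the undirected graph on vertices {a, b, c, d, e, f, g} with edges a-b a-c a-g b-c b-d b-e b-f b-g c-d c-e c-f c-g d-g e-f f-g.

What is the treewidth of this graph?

3

A width-3 tree decomposition is:
Bags: B1 = {b, c, f, g}  B2 = {a, b, c, g}  B3 = {b, c, e, f}  B4 = {b, c, d, g}
Tree: B1–B2, B1–B3, B1–B4
Each bag holds 4 vertices, so the decomposition has width 3, which upper-bounds the treewidth. For the lower bound, the 4 vertices {b, c, d, g} are pairwise adjacent, and any tree decomposition puts a clique entirely inside one bag — forcing width ≥ 3. The upper and lower bounds meet at 3, so that is the treewidth.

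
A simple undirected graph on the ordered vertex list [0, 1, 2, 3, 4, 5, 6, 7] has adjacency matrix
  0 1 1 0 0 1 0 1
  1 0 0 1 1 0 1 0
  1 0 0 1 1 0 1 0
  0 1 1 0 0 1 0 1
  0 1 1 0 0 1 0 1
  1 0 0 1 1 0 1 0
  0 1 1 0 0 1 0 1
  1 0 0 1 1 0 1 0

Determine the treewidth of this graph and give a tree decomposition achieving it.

Treewidth 4.
One such decomposition:
Bags: B1 = {0, 1, 3, 4, 6}  B2 = {0, 3, 4, 5, 6}  B3 = {0, 3, 4, 6, 7}  B4 = {0, 2, 3, 4, 6}
Tree: B1–B2, B2–B3, B3–B4

Each bag holds 5 vertices, so the decomposition has width 4, which upper-bounds the treewidth. For the lower bound: the 5 vertex sets {1,4}, {0,5}, {3,7}, {6}, {2} are disjoint, each induces a connected subgraph, and every pair is joined by at least one edge of G. Contracting each set to a single vertex therefore yields K_{5} as a minor, and since treewidth is minor-monotone, tw(G) ≥ tw(K_{5}) = 4. Combining the bounds, tw(G) = 4.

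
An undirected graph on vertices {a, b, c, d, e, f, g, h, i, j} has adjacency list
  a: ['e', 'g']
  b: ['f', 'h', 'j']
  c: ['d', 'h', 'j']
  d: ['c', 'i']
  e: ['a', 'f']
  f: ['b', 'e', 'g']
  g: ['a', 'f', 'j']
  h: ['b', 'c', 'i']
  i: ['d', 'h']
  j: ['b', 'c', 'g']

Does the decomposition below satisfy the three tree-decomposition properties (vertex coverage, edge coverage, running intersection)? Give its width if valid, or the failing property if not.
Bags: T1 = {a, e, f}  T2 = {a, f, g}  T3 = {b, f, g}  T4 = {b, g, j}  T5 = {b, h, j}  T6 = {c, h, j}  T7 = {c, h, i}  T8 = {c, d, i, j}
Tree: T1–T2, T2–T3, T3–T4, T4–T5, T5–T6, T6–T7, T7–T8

A tree decomposition must satisfy three properties: every vertex lies in some bag; for every edge, both endpoints lie together in some bag; and for every vertex, the bags containing it form a connected subtree. Here bags containing vertex j are not connected in the tree, so the decomposition is invalid.

No — bags containing vertex j are not connected in the tree.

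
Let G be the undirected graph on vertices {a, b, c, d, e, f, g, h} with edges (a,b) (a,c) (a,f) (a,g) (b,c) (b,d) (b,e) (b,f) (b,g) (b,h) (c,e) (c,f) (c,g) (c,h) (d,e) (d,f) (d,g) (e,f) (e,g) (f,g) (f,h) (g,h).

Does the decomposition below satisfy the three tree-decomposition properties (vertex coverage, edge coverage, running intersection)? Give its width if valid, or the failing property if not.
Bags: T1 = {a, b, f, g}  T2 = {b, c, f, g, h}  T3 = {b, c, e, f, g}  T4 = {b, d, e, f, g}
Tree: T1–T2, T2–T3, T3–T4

A tree decomposition must satisfy three properties: every vertex lies in some bag; for every edge, both endpoints lie together in some bag; and for every vertex, the bags containing it form a connected subtree. Here edge (c,a) lies in no bag, so the decomposition is invalid.

No — edge (c,a) lies in no bag.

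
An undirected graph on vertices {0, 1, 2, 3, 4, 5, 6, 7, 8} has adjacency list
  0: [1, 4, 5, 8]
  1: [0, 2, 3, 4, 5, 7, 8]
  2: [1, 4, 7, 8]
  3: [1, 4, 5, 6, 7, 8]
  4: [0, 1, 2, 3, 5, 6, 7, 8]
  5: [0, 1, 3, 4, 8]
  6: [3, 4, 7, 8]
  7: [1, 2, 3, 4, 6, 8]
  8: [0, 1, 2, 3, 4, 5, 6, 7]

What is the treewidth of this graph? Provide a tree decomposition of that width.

Treewidth 4.
One such decomposition:
Bags: B1 = {1, 2, 4, 7, 8}  B2 = {1, 3, 4, 7, 8}  B3 = {1, 3, 4, 5, 8}  B4 = {0, 1, 4, 5, 8}  B5 = {3, 4, 6, 7, 8}
Tree: B1–B2, B2–B3, B3–B4, B2–B5

The largest bag has 5 vertices, giving width 4; this decomposition certifies tw(G) ≤ 4. On the other hand G contains the 5-clique {0, 1, 4, 5, 8}. A clique must lie in a single bag of any decomposition, so no decomposition can have width below 4. Therefore the treewidth is 4.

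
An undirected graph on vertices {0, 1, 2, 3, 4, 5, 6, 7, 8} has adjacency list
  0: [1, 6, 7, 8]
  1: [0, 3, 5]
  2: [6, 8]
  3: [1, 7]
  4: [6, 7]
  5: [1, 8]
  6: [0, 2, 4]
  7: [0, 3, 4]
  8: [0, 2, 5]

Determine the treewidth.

3

A width-3 tree decomposition is:
Bags: B1 = {2, 4, 6, 7}  B2 = {0, 2, 6, 7}  B3 = {0, 2, 7, 8}  B4 = {0, 3, 7, 8}  B5 = {0, 1, 3, 8}  B6 = {1, 3, 5, 8}
Tree: B1–B2, B2–B3, B3–B4, B4–B5, B5–B6
The largest bag has 4 vertices, giving width 3; this decomposition certifies tw(G) ≤ 3. For the lower bound: the 4 vertex sets {2,4,6}, {7}, {0}, {1,3,5,8} are disjoint, each induces a connected subgraph, and every pair is joined by at least one edge of G. Contracting each set to a single vertex therefore yields K_{4} as a minor, and since treewidth is minor-monotone, tw(G) ≥ tw(K_{4}) = 3. Hence tw(G) = 3 exactly.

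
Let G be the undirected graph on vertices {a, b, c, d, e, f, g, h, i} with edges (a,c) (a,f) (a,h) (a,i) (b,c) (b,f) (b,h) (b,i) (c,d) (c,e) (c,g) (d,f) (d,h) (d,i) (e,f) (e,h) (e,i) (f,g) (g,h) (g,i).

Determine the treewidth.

4

A width-4 tree decomposition is:
Bags: B1 = {b, c, f, h, i}  B2 = {c, d, f, h, i}  B3 = {a, c, f, h, i}  B4 = {c, e, f, h, i}  B5 = {c, f, g, h, i}
Tree: B1–B2, B2–B3, B3–B4, B4–B5
Each bag holds 5 vertices, so the decomposition has width 4, which upper-bounds the treewidth. For the lower bound: the 5 vertex sets {b,c}, {d,f}, {a,h}, {i}, {e} are disjoint, each induces a connected subgraph, and every pair is joined by at least one edge of G. Contracting each set to a single vertex therefore yields K_{5} as a minor, and since treewidth is minor-monotone, tw(G) ≥ tw(K_{5}) = 4. Hence tw(G) = 4 exactly.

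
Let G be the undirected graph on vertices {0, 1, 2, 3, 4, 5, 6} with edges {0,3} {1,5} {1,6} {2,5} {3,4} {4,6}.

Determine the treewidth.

A width-1 tree decomposition is:
Bags: B1 = {0, 3}  B2 = {3, 4}  B3 = {4, 6}  B4 = {1, 6}  B5 = {1, 5}  B6 = {2, 5}
Tree: B1–B2, B2–B3, B3–B4, B4–B5, B5–B6
The largest bag has 2 vertices, giving width 1; this decomposition certifies tw(G) ≤ 1. Since G has at least one edge (e.g. 0–3), it is not an edgeless graph, so tw(G) ≥ 1. Combining the bounds, tw(G) = 1.

1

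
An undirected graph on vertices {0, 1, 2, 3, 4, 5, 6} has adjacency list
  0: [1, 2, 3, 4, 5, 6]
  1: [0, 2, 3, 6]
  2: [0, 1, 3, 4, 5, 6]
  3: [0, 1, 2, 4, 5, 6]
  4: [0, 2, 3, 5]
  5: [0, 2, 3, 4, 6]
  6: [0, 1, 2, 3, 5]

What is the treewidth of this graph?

4

A width-4 tree decomposition is:
Bags: B1 = {0, 1, 2, 3, 6}  B2 = {0, 2, 3, 5, 6}  B3 = {0, 2, 3, 4, 5}
Tree: B1–B2, B2–B3
The largest bag has 5 vertices, giving width 4; this decomposition certifies tw(G) ≤ 4. On the other hand G contains the 5-clique {0, 1, 2, 3, 6}. A clique must lie in a single bag of any decomposition, so no decomposition can have width below 4. Hence tw(G) = 4 exactly.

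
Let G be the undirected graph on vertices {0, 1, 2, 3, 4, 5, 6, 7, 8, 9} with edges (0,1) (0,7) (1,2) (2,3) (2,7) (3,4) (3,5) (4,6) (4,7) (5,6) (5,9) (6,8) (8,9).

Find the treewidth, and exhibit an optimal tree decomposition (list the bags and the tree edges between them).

Every bag has size at most 3, so the width is 3 − 1 = 2 and tw(G) ≤ 2. The edges 0–1–2–7–0 form a cycle, so G is not a tree and its treewidth is at least 2. Therefore the treewidth is 2.

Treewidth 2.
Bags: B1 = {0, 1, 7}  B2 = {1, 2, 7}  B3 = {2, 4, 7}  B4 = {2, 3, 4}  B5 = {3, 4, 6}  B6 = {3, 5, 6}  B7 = {5, 6, 8}  B8 = {5, 8, 9}
Tree: B1–B2, B2–B3, B3–B4, B4–B5, B5–B6, B6–B7, B7–B8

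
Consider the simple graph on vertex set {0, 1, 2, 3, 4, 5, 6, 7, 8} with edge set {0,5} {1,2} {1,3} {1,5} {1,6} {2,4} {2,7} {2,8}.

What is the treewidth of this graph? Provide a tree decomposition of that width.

Each bag holds 2 vertices, so the decomposition has width 1, which upper-bounds the treewidth. Any graph with an edge has treewidth ≥ 1, and G has the edge 1–2. Combining the bounds, tw(G) = 1.

Treewidth 1.
Bags: B1 = {1, 2}  B2 = {1, 5}  B3 = {2, 8}  B4 = {1, 6}  B5 = {2, 4}  B6 = {2, 7}  B7 = {0, 5}  B8 = {1, 3}
Tree: B1–B2, B1–B3, B2–B4, B1–B5, B3–B6, B2–B7, B2–B8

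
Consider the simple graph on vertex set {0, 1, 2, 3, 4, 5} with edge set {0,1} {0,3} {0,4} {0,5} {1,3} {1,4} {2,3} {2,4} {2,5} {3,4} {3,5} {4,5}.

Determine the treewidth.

A width-3 tree decomposition is:
Bags: B1 = {0, 3, 4, 5}  B2 = {2, 3, 4, 5}  B3 = {0, 1, 3, 4}
Tree: B1–B2, B1–B3
Every bag has size at most 4, so the width is 4 − 1 = 3 and tw(G) ≤ 3. On the other hand G contains the 4-clique {0, 1, 3, 4}. A clique must lie in a single bag of any decomposition, so no decomposition can have width below 3. Hence tw(G) = 3 exactly.

3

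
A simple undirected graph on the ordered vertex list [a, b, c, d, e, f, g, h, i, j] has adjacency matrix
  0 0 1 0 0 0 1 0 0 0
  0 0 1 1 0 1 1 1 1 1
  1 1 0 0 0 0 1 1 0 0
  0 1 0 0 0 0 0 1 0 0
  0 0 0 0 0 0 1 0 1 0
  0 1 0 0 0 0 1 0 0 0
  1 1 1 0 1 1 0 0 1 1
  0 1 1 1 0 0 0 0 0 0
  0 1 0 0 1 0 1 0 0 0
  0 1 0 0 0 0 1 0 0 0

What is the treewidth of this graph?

A width-2 tree decomposition is:
Bags: B1 = {b, c, g}  B2 = {b, c, h}  B3 = {a, c, g}  B4 = {b, g, i}  B5 = {b, g, j}  B6 = {e, g, i}  B7 = {b, d, h}  B8 = {b, f, g}
Tree: B1–B2, B1–B3, B1–B4, B4–B5, B4–B6, B2–B7, B5–B8
The largest bag has 3 vertices, giving width 2; this decomposition certifies tw(G) ≤ 2. On the other hand G contains the 3-clique {b, d, h}. A clique must lie in a single bag of any decomposition, so no decomposition can have width below 2. Therefore the treewidth is 2.

2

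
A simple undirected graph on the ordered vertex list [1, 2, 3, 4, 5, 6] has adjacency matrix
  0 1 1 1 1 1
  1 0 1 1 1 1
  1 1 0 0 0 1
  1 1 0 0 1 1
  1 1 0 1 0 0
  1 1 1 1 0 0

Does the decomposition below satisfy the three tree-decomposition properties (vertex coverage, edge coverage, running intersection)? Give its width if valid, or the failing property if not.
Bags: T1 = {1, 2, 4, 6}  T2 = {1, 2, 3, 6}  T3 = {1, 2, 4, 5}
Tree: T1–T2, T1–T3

Yes; width 3.

Vertex coverage: the bags together contain {1, 2, 3, 4, 5, 6}, the full vertex set. Edge coverage: each edge of G has both endpoints in at least one bag. Running intersection: for every vertex, the bags containing it form a connected subtree. All three properties hold, so this is a valid tree decomposition of width max|bag| − 1 = 3, and hence tw(G) ≤ 3.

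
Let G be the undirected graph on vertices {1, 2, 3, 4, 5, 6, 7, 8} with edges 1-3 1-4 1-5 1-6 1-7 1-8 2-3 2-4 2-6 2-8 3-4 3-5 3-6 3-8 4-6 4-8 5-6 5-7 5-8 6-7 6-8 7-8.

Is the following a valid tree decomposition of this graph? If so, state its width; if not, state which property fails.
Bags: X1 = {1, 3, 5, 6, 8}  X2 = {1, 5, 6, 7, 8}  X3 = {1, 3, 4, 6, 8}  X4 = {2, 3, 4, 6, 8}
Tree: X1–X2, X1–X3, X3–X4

Every vertex of G appears in some bag (union = {1, 2, 3, 4, 5, 6, 7, 8}); every edge is covered by a bag; and for each vertex v the set of bags containing v is connected in the bag tree. The decomposition is therefore valid. The largest bag has 5 vertices, so the width is 4.

Yes; width 4.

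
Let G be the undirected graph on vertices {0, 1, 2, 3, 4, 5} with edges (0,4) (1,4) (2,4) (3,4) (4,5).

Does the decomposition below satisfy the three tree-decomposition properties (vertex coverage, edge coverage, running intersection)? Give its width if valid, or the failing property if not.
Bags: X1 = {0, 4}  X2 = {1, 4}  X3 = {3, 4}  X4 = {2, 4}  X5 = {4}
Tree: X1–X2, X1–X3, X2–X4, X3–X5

A tree decomposition must satisfy three properties: every vertex lies in some bag; for every edge, both endpoints lie together in some bag; and for every vertex, the bags containing it form a connected subtree. Here vertex 5 appears in no bag, so the decomposition is invalid.

No — vertex 5 appears in no bag.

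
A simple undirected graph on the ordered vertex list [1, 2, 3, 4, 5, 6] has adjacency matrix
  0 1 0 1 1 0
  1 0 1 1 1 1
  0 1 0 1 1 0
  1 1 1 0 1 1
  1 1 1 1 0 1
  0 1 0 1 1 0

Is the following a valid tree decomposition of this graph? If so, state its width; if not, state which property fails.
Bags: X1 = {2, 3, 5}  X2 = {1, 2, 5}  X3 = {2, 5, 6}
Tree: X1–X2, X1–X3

A tree decomposition must satisfy three properties: every vertex lies in some bag; for every edge, both endpoints lie together in some bag; and for every vertex, the bags containing it form a connected subtree. Here vertex 4 appears in no bag, so the decomposition is invalid.

No — vertex 4 appears in no bag.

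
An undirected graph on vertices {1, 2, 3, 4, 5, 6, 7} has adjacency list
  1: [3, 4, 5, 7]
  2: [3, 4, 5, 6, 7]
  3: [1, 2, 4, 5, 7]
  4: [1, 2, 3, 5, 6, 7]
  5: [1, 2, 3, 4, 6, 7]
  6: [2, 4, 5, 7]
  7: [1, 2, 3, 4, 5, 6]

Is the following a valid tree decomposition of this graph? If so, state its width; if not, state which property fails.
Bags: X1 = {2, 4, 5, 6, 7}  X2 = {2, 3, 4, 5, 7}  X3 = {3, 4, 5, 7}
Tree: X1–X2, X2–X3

A tree decomposition must satisfy three properties: every vertex lies in some bag; for every edge, both endpoints lie together in some bag; and for every vertex, the bags containing it form a connected subtree. Here vertex 1 appears in no bag, so the decomposition is invalid.

No — vertex 1 appears in no bag.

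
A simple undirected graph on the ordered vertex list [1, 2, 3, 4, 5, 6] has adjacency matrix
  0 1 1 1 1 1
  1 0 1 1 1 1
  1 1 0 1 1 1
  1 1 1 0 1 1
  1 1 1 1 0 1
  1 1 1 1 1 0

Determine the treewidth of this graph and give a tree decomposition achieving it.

Treewidth 5.
Bags: B1 = {1, 2, 3, 4, 5, 6}
Tree: (single bag)

A single bag containing all 6 vertices is trivially a valid decomposition of width 5. On the other hand G contains the 6-clique {1, 2, 3, 4, 5, 6}. A clique must lie in a single bag of any decomposition, so no decomposition can have width below 5. Hence tw(G) = 5 exactly.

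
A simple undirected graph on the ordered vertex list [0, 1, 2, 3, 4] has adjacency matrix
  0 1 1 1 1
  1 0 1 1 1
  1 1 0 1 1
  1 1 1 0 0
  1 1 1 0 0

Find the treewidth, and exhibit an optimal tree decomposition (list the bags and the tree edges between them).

Each bag holds 4 vertices, so the decomposition has width 3, which upper-bounds the treewidth. On the other hand G contains the 4-clique {0, 1, 2, 3}. A clique must lie in a single bag of any decomposition, so no decomposition can have width below 3. Therefore the treewidth is 3.

Treewidth 3.
One such decomposition:
Bags: B1 = {0, 1, 2, 3}  B2 = {0, 1, 2, 4}
Tree: B1–B2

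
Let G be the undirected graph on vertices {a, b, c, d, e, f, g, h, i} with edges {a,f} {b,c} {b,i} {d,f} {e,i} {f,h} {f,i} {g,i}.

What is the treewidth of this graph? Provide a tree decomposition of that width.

Treewidth 1.
One such decomposition:
Bags: B1 = {f, i}  B2 = {e, i}  B3 = {b, i}  B4 = {a, f}  B5 = {g, i}  B6 = {d, f}  B7 = {b, c}  B8 = {f, h}
Tree: B1–B2, B1–B3, B1–B4, B3–B5, B1–B6, B3–B7, B6–B8

The largest bag has 2 vertices, giving width 1; this decomposition certifies tw(G) ≤ 1. G has an edge, so its treewidth is at least 1. Therefore the treewidth is 1.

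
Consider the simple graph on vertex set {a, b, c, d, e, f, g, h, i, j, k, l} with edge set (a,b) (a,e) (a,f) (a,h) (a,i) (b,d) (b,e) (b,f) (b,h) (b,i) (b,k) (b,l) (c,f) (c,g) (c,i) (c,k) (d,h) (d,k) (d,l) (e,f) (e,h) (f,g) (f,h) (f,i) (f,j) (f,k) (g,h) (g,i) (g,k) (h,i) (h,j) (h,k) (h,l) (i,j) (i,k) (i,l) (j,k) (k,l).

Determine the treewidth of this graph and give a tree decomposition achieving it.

Each bag holds 5 vertices, so the decomposition has width 4, which upper-bounds the treewidth. Conversely, {b, d, h, k, l} is a clique of size 5, and the vertices of any clique must share a bag in every tree decomposition; so some bag has ≥ 5 vertices and tw(G) ≥ 4. Combining the bounds, tw(G) = 4.

Treewidth 4.
Bags: B1 = {b, h, i, k, l}  B2 = {b, f, h, i, k}  B3 = {f, g, h, i, k}  B4 = {f, h, i, j, k}  B5 = {c, f, g, i, k}  B6 = {b, d, h, k, l}  B7 = {a, b, f, h, i}  B8 = {a, b, e, f, h}
Tree: B1–B2, B2–B3, B2–B4, B3–B5, B1–B6, B2–B7, B7–B8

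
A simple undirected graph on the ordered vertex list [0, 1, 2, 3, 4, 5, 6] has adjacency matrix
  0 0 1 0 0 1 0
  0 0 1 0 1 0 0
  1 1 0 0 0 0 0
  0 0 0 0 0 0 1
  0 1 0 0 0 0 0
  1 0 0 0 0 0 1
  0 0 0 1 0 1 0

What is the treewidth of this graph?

A width-1 tree decomposition is:
Bags: B1 = {3, 6}  B2 = {5, 6}  B3 = {0, 5}  B4 = {0, 2}  B5 = {1, 2}  B6 = {1, 4}
Tree: B1–B2, B2–B3, B3–B4, B4–B5, B5–B6
The largest bag has 2 vertices, giving width 1; this decomposition certifies tw(G) ≤ 1. Since G has at least one edge (e.g. 3–6), it is not an edgeless graph, so tw(G) ≥ 1. Therefore the treewidth is 1.

1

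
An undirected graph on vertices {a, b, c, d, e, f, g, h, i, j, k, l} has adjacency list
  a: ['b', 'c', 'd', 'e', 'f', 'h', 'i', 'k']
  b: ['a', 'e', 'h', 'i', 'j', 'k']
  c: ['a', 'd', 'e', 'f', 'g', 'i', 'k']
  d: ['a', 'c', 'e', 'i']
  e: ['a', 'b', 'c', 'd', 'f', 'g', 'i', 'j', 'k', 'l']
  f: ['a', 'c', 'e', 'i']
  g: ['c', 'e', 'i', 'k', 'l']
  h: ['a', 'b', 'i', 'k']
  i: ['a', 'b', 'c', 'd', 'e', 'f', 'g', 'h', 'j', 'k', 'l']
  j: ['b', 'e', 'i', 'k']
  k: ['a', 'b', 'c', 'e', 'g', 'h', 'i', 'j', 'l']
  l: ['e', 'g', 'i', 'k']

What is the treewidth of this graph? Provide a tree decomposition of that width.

Every bag has size at most 5, so the width is 5 − 1 = 4 and tw(G) ≤ 4. For the lower bound, the 5 vertices {a, c, d, e, i} are pairwise adjacent, and any tree decomposition puts a clique entirely inside one bag — forcing width ≥ 4. Combining the bounds, tw(G) = 4.

Treewidth 4.
One such decomposition:
Bags: B1 = {a, c, e, i, k}  B2 = {a, c, e, f, i}  B3 = {a, b, e, i, k}  B4 = {b, e, i, j, k}  B5 = {a, b, h, i, k}  B6 = {a, c, d, e, i}  B7 = {c, e, g, i, k}  B8 = {e, g, i, k, l}
Tree: B1–B2, B1–B3, B3–B4, B3–B5, B1–B6, B1–B7, B7–B8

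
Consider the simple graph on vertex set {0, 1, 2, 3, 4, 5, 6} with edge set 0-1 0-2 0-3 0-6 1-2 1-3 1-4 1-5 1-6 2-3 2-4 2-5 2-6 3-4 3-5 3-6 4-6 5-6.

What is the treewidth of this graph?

A width-4 tree decomposition is:
Bags: B1 = {1, 2, 3, 5, 6}  B2 = {1, 2, 3, 4, 6}  B3 = {0, 1, 2, 3, 6}
Tree: B1–B2, B1–B3
Each bag holds 5 vertices, so the decomposition has width 4, which upper-bounds the treewidth. For the lower bound, the 5 vertices {0, 1, 2, 3, 6} are pairwise adjacent, and any tree decomposition puts a clique entirely inside one bag — forcing width ≥ 4. The upper and lower bounds meet at 4, so that is the treewidth.

4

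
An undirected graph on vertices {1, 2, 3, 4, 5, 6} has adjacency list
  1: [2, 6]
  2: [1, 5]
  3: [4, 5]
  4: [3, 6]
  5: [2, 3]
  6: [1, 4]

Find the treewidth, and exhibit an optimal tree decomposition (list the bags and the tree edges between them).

The largest bag has 3 vertices, giving width 2; this decomposition certifies tw(G) ≤ 2. Since 2–5–3–4–6–1–2 is a cycle in G, G is not acyclic. Forests are exactly the graphs of treewidth ≤ 1, so tw(G) ≥ 2. Combining the bounds, tw(G) = 2.

Treewidth 2.
One optimal decomposition is:
Bags: B1 = {2, 3, 5}  B2 = {2, 3, 4}  B3 = {2, 4, 6}  B4 = {1, 2, 6}
Tree: B1–B2, B2–B3, B3–B4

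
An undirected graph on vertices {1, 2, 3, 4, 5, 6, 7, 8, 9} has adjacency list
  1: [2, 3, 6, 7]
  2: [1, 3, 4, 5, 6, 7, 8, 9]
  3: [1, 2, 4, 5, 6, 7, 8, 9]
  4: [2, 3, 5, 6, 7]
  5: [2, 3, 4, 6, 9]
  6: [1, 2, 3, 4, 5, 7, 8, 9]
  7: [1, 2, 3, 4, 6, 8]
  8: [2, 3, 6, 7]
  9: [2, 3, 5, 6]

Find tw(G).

A width-4 tree decomposition is:
Bags: B1 = {2, 3, 4, 6, 7}  B2 = {2, 3, 4, 5, 6}  B3 = {1, 2, 3, 6, 7}  B4 = {2, 3, 5, 6, 9}  B5 = {2, 3, 6, 7, 8}
Tree: B1–B2, B1–B3, B2–B4, B3–B5
The largest bag has 5 vertices, giving width 4; this decomposition certifies tw(G) ≤ 4. Conversely, {2, 3, 5, 6, 9} is a clique of size 5, and the vertices of any clique must share a bag in every tree decomposition; so some bag has ≥ 5 vertices and tw(G) ≥ 4. Therefore the treewidth is 4.

4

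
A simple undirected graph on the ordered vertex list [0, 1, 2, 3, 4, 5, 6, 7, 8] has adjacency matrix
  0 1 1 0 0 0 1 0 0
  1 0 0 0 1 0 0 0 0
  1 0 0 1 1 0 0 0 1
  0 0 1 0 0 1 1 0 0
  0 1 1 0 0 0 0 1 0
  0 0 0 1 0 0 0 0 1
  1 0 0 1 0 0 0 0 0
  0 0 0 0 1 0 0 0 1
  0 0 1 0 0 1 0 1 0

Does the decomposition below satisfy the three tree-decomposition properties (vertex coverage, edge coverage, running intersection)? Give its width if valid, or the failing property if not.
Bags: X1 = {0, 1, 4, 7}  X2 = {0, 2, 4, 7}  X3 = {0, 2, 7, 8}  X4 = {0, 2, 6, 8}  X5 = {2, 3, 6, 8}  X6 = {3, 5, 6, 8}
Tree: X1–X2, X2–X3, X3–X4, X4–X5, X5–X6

Yes; width 3.

Every vertex of G appears in some bag (union = {0, 1, 2, 3, 4, 5, 6, 7, 8}); every edge is covered by a bag; and for each vertex v the set of bags containing v is connected in the bag tree. The decomposition is therefore valid. The largest bag has 4 vertices, so the width is 3.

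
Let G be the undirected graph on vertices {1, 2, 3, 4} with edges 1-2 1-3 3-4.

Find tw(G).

1

A width-1 tree decomposition is:
Bags: B1 = {1, 2}  B2 = {1, 3}  B3 = {3, 4}
Tree: B1–B2, B2–B3
The largest bag has 2 vertices, giving width 1; this decomposition certifies tw(G) ≤ 1. G has an edge, so its treewidth is at least 1. Therefore the treewidth is 1.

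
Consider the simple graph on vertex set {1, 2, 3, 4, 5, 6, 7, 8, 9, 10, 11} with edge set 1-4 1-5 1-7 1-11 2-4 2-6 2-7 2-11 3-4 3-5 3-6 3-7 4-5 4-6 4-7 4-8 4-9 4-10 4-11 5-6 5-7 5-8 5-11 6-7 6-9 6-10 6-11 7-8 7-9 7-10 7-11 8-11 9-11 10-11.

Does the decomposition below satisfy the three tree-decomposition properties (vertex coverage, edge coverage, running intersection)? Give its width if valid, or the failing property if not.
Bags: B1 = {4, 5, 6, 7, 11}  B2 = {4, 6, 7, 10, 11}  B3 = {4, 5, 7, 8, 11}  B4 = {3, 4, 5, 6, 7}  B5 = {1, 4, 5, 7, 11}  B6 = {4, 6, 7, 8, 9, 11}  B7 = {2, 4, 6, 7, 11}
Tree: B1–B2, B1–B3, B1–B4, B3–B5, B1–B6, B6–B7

A tree decomposition must satisfy three properties: every vertex lies in some bag; for every edge, both endpoints lie together in some bag; and for every vertex, the bags containing it form a connected subtree. Here bags containing vertex 8 are not connected in the tree, so the decomposition is invalid.

No — bags containing vertex 8 are not connected in the tree.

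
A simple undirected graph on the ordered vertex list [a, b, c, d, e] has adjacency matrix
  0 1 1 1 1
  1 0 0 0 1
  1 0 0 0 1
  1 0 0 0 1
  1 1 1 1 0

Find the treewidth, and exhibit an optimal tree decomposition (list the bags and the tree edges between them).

Every bag has size at most 3, so the width is 3 − 1 = 2 and tw(G) ≤ 2. Conversely, {a, d, e} is a clique of size 3, and the vertices of any clique must share a bag in every tree decomposition; so some bag has ≥ 3 vertices and tw(G) ≥ 2. The upper and lower bounds meet at 2, so that is the treewidth.

Treewidth 2.
One optimal decomposition is:
Bags: B1 = {a, d, e}  B2 = {a, b, e}  B3 = {a, c, e}
Tree: B1–B2, B1–B3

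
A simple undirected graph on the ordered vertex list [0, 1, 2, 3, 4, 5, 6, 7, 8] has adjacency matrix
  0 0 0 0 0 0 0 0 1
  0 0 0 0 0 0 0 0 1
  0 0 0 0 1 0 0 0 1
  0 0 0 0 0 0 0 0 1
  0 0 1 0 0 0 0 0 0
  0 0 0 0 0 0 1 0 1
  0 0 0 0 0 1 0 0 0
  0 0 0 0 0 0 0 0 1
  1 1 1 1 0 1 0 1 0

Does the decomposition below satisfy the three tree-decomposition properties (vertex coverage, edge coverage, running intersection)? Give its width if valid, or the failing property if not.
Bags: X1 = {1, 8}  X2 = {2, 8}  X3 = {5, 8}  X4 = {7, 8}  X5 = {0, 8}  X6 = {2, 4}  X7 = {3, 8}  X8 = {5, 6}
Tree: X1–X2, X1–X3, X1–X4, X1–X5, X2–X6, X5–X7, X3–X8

Yes; width 1.

Every vertex of G appears in some bag (union = {0, 1, 2, 3, 4, 5, 6, 7, 8}); every edge is covered by a bag; and for each vertex v the set of bags containing v is connected in the bag tree. The decomposition is therefore valid. The largest bag has 2 vertices, so the width is 1.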